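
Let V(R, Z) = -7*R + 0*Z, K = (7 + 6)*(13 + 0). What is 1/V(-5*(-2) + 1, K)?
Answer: -1/77 ≈ -0.012987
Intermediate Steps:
K = 169 (K = 13*13 = 169)
V(R, Z) = -7*R (V(R, Z) = -7*R + 0 = -7*R)
1/V(-5*(-2) + 1, K) = 1/(-7*(-5*(-2) + 1)) = 1/(-7*(10 + 1)) = 1/(-7*11) = 1/(-77) = -1/77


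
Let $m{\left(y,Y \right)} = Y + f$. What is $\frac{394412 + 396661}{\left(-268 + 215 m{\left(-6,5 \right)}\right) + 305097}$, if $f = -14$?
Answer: $\frac{791073}{302894} \approx 2.6117$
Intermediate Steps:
$m{\left(y,Y \right)} = -14 + Y$ ($m{\left(y,Y \right)} = Y - 14 = -14 + Y$)
$\frac{394412 + 396661}{\left(-268 + 215 m{\left(-6,5 \right)}\right) + 305097} = \frac{394412 + 396661}{\left(-268 + 215 \left(-14 + 5\right)\right) + 305097} = \frac{791073}{\left(-268 + 215 \left(-9\right)\right) + 305097} = \frac{791073}{\left(-268 - 1935\right) + 305097} = \frac{791073}{-2203 + 305097} = \frac{791073}{302894}$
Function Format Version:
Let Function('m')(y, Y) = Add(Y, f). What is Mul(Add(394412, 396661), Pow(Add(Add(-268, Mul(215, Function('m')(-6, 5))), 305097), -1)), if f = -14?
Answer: Rational(791073, 302894) ≈ 2.6117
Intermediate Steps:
Function('m')(y, Y) = Add(-14, Y) (Function('m')(y, Y) = Add(Y, -14) = Add(-14, Y))
Mul(Add(394412, 396661), Pow(Add(Add(-268, Mul(215, Function('m')(-6, 5))), 305097), -1)) = Mul(Add(394412, 396661), Pow(Add(Add(-268, Mul(215, Add(-14, 5))), 305097), -1)) = Mul(791073, Pow(Add(Add(-268, Mul(215, -9)), 305097), -1)) = Mul(791073, Pow(Add(Add(-268, -1935), 305097), -1)) = Mul(791073, Pow(Add(-2203, 305097), -1)) = Mul(791073, Pow(302894, -1)) = Mul(791073, Rational(1, 302894)) = Rational(791073, 302894)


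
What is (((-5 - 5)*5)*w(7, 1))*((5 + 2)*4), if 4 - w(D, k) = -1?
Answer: -7000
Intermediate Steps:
w(D, k) = 5 (w(D, k) = 4 - 1*(-1) = 4 + 1 = 5)
(((-5 - 5)*5)*w(7, 1))*((5 + 2)*4) = (((-5 - 5)*5)*5)*((5 + 2)*4) = (-10*5*5)*(7*4) = -50*5*28 = -250*28 = -7000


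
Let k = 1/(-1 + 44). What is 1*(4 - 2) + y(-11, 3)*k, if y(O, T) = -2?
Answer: 84/43 ≈ 1.9535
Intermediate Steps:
k = 1/43 ≈ 0.023256
1*(4 - 2) + y(-11, 3)*k = 1*(4 - 2) - 2*1/43 = 1*2 - 2/43 = 2 - 2/43 = 84/43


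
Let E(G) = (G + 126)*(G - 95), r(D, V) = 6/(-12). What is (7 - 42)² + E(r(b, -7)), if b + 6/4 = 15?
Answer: -43041/4 ≈ -10760.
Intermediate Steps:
b = 27/2 (b = -3/2 + 15 = 27/2 ≈ 13.500)
r(D, V) = -½ (r(D, V) = 6*(-1/12) = -½)
E(G) = (-95 + G)*(126 + G) (E(G) = (126 + G)*(-95 + G) = (-95 + G)*(126 + G))
(7 - 42)² + E(r(b, -7)) = (7 - 42)² + (-11970 + (-½)² + 31*(-½)) = (-35)² + (-11970 + ¼ - 31/2) = 1225 - 47941/4 = -43041/4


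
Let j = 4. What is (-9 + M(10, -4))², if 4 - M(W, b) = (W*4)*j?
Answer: 27225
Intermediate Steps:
M(W, b) = 4 - 16*W (M(W, b) = 4 - W*4*4 = 4 - 4*W*4 = 4 - 16*W)
(-9 + M(10, -4))² = (-9 + (4 - 16*10))² = (-9 + (4 - 160))² = (-9 - 156)² = (-165)² = 27225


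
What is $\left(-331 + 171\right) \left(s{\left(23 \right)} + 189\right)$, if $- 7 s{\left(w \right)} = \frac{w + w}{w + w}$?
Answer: $- \frac{211520}{7} \approx -30217.0$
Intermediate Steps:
$s{\left(w \right)} = - \frac{1}{7}$ ($s{\left(w \right)} = - \frac{\left(w + w\right) \frac{1}{w + w}}{7} = - \frac{2 w \frac{1}{2 w}}{7} = \left(- \frac{1}{7}\right) 1 = - \frac{1}{7}$)
$\left(-331 + 171\right) \left(s{\left(23 \right)} + 189\right) = \left(-331 + 171\right) \left(- \frac{1}{7} + 189\right) = \left(-160\right) \frac{1322}{7} = - \frac{211520}{7}$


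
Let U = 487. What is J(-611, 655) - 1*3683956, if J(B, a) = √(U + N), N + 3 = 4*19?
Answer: -3683956 + 4*√35 ≈ -3.6839e+6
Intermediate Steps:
N = 73 (N = -3 + 4*19 = -3 + 76 = 73)
J(B, a) = 4*√35 (J(B, a) = √(487 + 73) = √560 = 4*√35)
J(-611, 655) - 1*3683956 = 4*√35 - 1*3683956 = 4*√35 - 3683956 = -3683956 + 4*√35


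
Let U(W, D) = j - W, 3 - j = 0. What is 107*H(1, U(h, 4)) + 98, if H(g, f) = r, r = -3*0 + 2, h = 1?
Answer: 312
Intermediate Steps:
j = 3 (j = 3 - 1*0 = 3 + 0 = 3)
U(W, D) = 3 - W
r = 2 (r = 0 + 2 = 2)
H(g, f) = 2
107*H(1, U(h, 4)) + 98 = 107*2 + 98 = 214 + 98 = 312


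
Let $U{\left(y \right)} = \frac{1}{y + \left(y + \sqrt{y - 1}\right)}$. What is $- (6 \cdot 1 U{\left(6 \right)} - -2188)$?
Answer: $- \frac{304204}{139} + \frac{6 \sqrt{5}}{139} \approx -2188.4$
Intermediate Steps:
$U{\left(y \right)} = \frac{1}{\sqrt{-1 + y} + 2 y}$ ($U{\left(y \right)} = \frac{1}{y + \left(y + \sqrt{-1 + y}\right)} = \frac{1}{\sqrt{-1 + y} + 2 y}$)
$- (6 \cdot 1 U{\left(6 \right)} - -2188) = - (\frac{6 \cdot 1}{\sqrt{-1 + 6} + 2 \cdot 6} - -2188) = - (\frac{6}{\sqrt{5} + 12} + 2188) = - (\frac{6}{12 + \sqrt{5}} + 2188) = - (2188 + \frac{6}{12 + \sqrt{5}}) = -2188 - \frac{6}{12 + \sqrt{5}}$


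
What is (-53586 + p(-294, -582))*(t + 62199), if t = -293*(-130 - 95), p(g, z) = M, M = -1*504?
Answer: -6930227160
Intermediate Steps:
M = -504
p(g, z) = -504
t = 65925 (t = -293*(-225) = 65925)
(-53586 + p(-294, -582))*(t + 62199) = (-53586 - 504)*(65925 + 62199) = -54090*128124 = -6930227160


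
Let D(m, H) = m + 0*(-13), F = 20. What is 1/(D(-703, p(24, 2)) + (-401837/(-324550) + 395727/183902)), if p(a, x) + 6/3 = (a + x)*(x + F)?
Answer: -14921348525/10439125056619 ≈ -0.0014294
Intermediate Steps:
p(a, x) = -2 + (20 + x)*(a + x) (p(a, x) = -2 + (a + x)*(x + 20) = -2 + (a + x)*(20 + x) = -2 + (20 + x)*(a + x))
D(m, H) = m (D(m, H) = m + 0 = m)
1/(D(-703, p(24, 2)) + (-401837/(-324550) + 395727/183902)) = 1/(-703 + (-401837/(-324550) + 395727/183902)) = 1/(-703 + (-401837*(-1/324550) + 395727*(1/183902))) = 1/(-703 + (401837/324550 + 395727/183902)) = 1/(-703 + 50582956456/14921348525) = 1/(-10439125056619/14921348525) = -14921348525/10439125056619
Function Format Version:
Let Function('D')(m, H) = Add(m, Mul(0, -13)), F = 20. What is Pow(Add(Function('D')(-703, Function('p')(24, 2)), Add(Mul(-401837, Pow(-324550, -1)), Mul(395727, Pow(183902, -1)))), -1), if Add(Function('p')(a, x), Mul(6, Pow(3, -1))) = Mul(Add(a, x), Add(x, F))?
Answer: Rational(-14921348525, 10439125056619) ≈ -0.0014294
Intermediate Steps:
Function('p')(a, x) = Add(-2, Mul(Add(20, x), Add(a, x))) (Function('p')(a, x) = Add(-2, Mul(Add(a, x), Add(x, 20))) = Add(-2, Mul(Add(a, x), Add(20, x))) = Add(-2, Mul(Add(20, x), Add(a, x))))
Function('D')(m, H) = m (Function('D')(m, H) = Add(m, 0) = m)
Pow(Add(Function('D')(-703, Function('p')(24, 2)), Add(Mul(-401837, Pow(-324550, -1)), Mul(395727, Pow(183902, -1)))), -1) = Pow(Add(-703, Add(Mul(-401837, Pow(-324550, -1)), Mul(395727, Pow(183902, -1)))), -1) = Pow(Add(-703, Add(Mul(-401837, Rational(-1, 324550)), Mul(395727, Rational(1, 183902)))), -1) = Pow(Add(-703, Add(Rational(401837, 324550), Rational(395727, 183902))), -1) = Pow(Add(-703, Rational(50582956456, 14921348525)), -1) = Pow(Rational(-10439125056619, 14921348525), -1) = Rational(-14921348525, 10439125056619)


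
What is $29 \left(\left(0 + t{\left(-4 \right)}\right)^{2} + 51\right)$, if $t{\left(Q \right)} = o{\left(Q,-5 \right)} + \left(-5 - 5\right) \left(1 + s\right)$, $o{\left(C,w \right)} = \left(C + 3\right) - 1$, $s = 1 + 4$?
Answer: $112955$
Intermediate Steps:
$s = 5$
$o{\left(C,w \right)} = 2 + C$ ($o{\left(C,w \right)} = \left(3 + C\right) - 1 = 2 + C$)
$t{\left(Q \right)} = -58 + Q$ ($t{\left(Q \right)} = \left(2 + Q\right) + \left(-5 - 5\right) \left(1 + 5\right) = \left(2 + Q\right) - 60 = -58 + Q$)
$29 \left(\left(0 + t{\left(-4 \right)}\right)^{2} + 51\right) = 29 \left(\left(0 - 62\right)^{2} + 51\right) = 29 \left(\left(-62\right)^{2} + 51\right) = 29 \left(3844 + 51\right) = 29 \cdot 3895 = 112955$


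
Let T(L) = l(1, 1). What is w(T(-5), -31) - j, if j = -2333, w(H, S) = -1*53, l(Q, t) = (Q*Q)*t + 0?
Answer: 2280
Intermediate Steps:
l(Q, t) = t*Q² (l(Q, t) = Q²*t + 0 = t*Q² + 0 = t*Q²)
T(L) = 1 (T(L) = 1*1² = 1*1 = 1)
w(H, S) = -53
w(T(-5), -31) - j = -53 - 1*(-2333) = -53 + 2333 = 2280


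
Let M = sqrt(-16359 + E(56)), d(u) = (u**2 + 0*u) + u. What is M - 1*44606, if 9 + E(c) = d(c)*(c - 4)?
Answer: -44606 + 12*sqrt(1039) ≈ -44219.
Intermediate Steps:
d(u) = u + u**2 (d(u) = (u**2 + 0) + u = u**2 + u = u + u**2)
E(c) = -9 + c*(1 + c)*(-4 + c) (E(c) = -9 + (c*(1 + c))*(c - 4) = -9 + (c*(1 + c))*(-4 + c) = -9 + c*(1 + c)*(-4 + c))
M = 12*sqrt(1039) (M = sqrt(-16359 + (-9 + 56**3 - 4*56 - 3*56**2)) = sqrt(-16359 + (-9 + 175616 - 224 - 3*3136)) = sqrt(-16359 + (-9 + 175616 - 224 - 9408)) = sqrt(-16359 + 165975) = sqrt(149616) = 12*sqrt(1039) ≈ 386.80)
M - 1*44606 = 12*sqrt(1039) - 1*44606 = 12*sqrt(1039) - 44606 = -44606 + 12*sqrt(1039)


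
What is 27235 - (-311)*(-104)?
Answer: -5109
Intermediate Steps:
27235 - (-311)*(-104) = 27235 - 1*32344 = 27235 - 32344 = -5109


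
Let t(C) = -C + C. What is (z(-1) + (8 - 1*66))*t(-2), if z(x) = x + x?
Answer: 0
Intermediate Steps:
t(C) = 0
z(x) = 2*x
(z(-1) + (8 - 1*66))*t(-2) = (2*(-1) + (8 - 1*66))*0 = (-2 + (8 - 66))*0 = (-2 - 58)*0 = -60*0 = 0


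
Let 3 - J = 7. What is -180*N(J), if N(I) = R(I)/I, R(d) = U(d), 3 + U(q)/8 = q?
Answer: -2520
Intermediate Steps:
U(q) = -24 + 8*q
J = -4 (J = 3 - 1*7 = 3 - 7 = -4)
R(d) = -24 + 8*d
N(I) = (-24 + 8*I)/I
-180*N(J) = -180*(8 - 24/(-4)) = -180*(8 - 24*(-¼)) = -180*(8 + 6) = -180*14 = -2520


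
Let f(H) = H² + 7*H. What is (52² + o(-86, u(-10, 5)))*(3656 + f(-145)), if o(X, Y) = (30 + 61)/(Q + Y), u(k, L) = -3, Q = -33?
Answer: 1150794749/18 ≈ 6.3933e+7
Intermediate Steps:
o(X, Y) = 91/(-33 + Y) (o(X, Y) = (30 + 61)/(-33 + Y) = 91/(-33 + Y))
(52² + o(-86, u(-10, 5)))*(3656 + f(-145)) = (52² + 91/(-33 - 3))*(3656 - 145*(7 - 145)) = (2704 + 91/(-36))*(3656 - 145*(-138)) = (2704 + 91*(-1/36))*(3656 + 20010) = (2704 - 91/36)*23666 = (97253/36)*23666 = 1150794749/18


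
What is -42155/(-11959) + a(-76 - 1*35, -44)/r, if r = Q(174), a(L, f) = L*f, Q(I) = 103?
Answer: 62749721/1231777 ≈ 50.942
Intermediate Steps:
r = 103
-42155/(-11959) + a(-76 - 1*35, -44)/r = -42155/(-11959) + ((-76 - 1*35)*(-44))/103 = -42155*(-1/11959) + ((-76 - 35)*(-44))*(1/103) = 42155/11959 - 111*(-44)*(1/103) = 42155/11959 + 4884*(1/103) = 42155/11959 + 4884/103 = 62749721/1231777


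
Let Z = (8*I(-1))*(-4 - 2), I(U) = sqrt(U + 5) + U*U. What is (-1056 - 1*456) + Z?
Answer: -1656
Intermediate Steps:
I(U) = U**2 + sqrt(5 + U) (I(U) = sqrt(5 + U) + U**2 = U**2 + sqrt(5 + U))
Z = -144 (Z = (8*((-1)**2 + sqrt(5 - 1)))*(-4 - 2) = (8*(1 + sqrt(4)))*(-6) = (8*(1 + 2))*(-6) = (8*3)*(-6) = 24*(-6) = -144)
(-1056 - 1*456) + Z = (-1056 - 1*456) - 144 = (-1056 - 456) - 144 = -1512 - 144 = -1656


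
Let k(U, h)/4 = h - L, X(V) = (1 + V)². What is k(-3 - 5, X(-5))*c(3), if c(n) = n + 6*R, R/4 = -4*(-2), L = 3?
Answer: 10140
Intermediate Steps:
R = 32 (R = 4*(-4*(-2)) = 4*8 = 32)
k(U, h) = -12 + 4*h (k(U, h) = 4*(h - 1*3) = 4*(h - 3) = 4*(-3 + h) = -12 + 4*h)
c(n) = 192 + n (c(n) = n + 6*32 = n + 192 = 192 + n)
k(-3 - 5, X(-5))*c(3) = (-12 + 4*(1 - 5)²)*(192 + 3) = (-12 + 4*(-4)²)*195 = (-12 + 4*16)*195 = (-12 + 64)*195 = 52*195 = 10140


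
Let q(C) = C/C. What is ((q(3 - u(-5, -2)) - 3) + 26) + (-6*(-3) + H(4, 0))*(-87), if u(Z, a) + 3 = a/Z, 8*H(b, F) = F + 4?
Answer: -3171/2 ≈ -1585.5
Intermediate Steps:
H(b, F) = ½ + F/8 (H(b, F) = (F + 4)/8 = (4 + F)/8 = ½ + F/8)
u(Z, a) = -3 + a/Z
q(C) = 1
((q(3 - u(-5, -2)) - 3) + 26) + (-6*(-3) + H(4, 0))*(-87) = ((1 - 3) + 26) + (-6*(-3) + (½ + (⅛)*0))*(-87) = (-2 + 26) + (18 + (½ + 0))*(-87) = 24 + (18 + ½)*(-87) = 24 + (37/2)*(-87) = 24 - 3219/2 = -3171/2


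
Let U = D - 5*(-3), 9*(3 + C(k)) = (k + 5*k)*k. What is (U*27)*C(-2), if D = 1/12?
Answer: -543/4 ≈ -135.75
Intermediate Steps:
D = 1/12 ≈ 0.083333
C(k) = -3 + 2*k**2/3 (C(k) = -3 + ((k + 5*k)*k)/9 = -3 + ((6*k)*k)/9 = -3 + (6*k**2)/9 = -3 + 2*k**2/3)
U = 181/12 (U = 1/12 - 5*(-3) = 1/12 - 1*(-15) = 1/12 + 15 = 181/12 ≈ 15.083)
(U*27)*C(-2) = ((181/12)*27)*(-3 + (2/3)*(-2)**2) = 1629*(-3 + (2/3)*4)/4 = 1629*(-3 + 8/3)/4 = (1629/4)*(-1/3) = -543/4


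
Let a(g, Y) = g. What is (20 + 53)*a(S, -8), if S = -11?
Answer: -803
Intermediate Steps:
(20 + 53)*a(S, -8) = (20 + 53)*(-11) = 73*(-11) = -803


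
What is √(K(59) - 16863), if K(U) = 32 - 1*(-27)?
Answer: 2*I*√4201 ≈ 129.63*I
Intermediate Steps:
K(U) = 59 (K(U) = 32 + 27 = 59)
√(K(59) - 16863) = √(59 - 16863) = √(-16804) = 2*I*√4201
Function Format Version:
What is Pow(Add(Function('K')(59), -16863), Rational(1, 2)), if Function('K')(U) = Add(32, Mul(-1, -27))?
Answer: Mul(2, I, Pow(4201, Rational(1, 2))) ≈ Mul(129.63, I)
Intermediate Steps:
Function('K')(U) = 59 (Function('K')(U) = Add(32, 27) = 59)
Pow(Add(Function('K')(59), -16863), Rational(1, 2)) = Pow(Add(59, -16863), Rational(1, 2)) = Pow(-16804, Rational(1, 2)) = Mul(2, I, Pow(4201, Rational(1, 2)))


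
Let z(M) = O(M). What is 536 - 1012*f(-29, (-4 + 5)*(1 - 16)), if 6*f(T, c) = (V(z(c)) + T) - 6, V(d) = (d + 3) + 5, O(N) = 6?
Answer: 4078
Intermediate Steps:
z(M) = 6
V(d) = 8 + d (V(d) = (3 + d) + 5 = 8 + d)
f(T, c) = 4/3 + T/6 (f(T, c) = (((8 + 6) + T) - 6)/6 = ((14 + T) - 6)/6 = (8 + T)/6 = 4/3 + T/6)
536 - 1012*f(-29, (-4 + 5)*(1 - 16)) = 536 - 1012*(4/3 + (1/6)*(-29)) = 536 - 1012*(4/3 - 29/6) = 536 - 1012*(-7/2) = 536 + 3542 = 4078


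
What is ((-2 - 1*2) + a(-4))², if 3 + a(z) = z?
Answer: 121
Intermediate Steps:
a(z) = -3 + z
((-2 - 1*2) + a(-4))² = ((-2 - 1*2) + (-3 - 4))² = ((-2 - 2) - 7)² = (-4 - 7)² = (-11)² = 121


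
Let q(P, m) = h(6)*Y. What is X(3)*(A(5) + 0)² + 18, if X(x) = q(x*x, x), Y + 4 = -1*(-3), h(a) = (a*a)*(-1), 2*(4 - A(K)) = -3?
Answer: 1107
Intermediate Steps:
A(K) = 11/2 (A(K) = 4 - ½*(-3) = 4 + 3/2 = 11/2)
h(a) = -a² (h(a) = a²*(-1) = -a²)
Y = -1 (Y = -4 - 1*(-3) = -4 + 3 = -1)
q(P, m) = 36 (q(P, m) = -1*6²*(-1) = -1*36*(-1) = -36*(-1) = 36)
X(x) = 36
X(3)*(A(5) + 0)² + 18 = 36*(11/2 + 0)² + 18 = 36*(11/2)² + 18 = 36*(121/4) + 18 = 1089 + 18 = 1107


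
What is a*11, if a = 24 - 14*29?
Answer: -4202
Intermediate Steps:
a = -382 (a = 24 - 406 = -382)
a*11 = -382*11 = -4202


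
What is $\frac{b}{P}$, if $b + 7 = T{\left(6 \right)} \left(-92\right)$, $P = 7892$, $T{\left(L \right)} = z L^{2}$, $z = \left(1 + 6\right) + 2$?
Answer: $- \frac{29815}{7892} \approx -3.7779$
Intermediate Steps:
$z = 9$ ($z = 7 + 2 = 9$)
$T{\left(L \right)} = 9 L^{2}$
$b = -29815$ ($b = -7 + 9 \cdot 6^{2} \left(-92\right) = -7 + 9 \cdot 36 \left(-92\right) = -7 + 324 \left(-92\right) = -7 - 29808 = -29815$)
$\frac{b}{P} = - \frac{29815}{7892}$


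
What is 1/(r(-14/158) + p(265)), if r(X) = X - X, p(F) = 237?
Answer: 1/237 ≈ 0.0042194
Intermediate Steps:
r(X) = 0
1/(r(-14/158) + p(265)) = 1/(0 + 237) = 1/237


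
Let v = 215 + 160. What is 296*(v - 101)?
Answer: 81104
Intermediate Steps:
v = 375
296*(v - 101) = 296*(375 - 101) = 296*274 = 81104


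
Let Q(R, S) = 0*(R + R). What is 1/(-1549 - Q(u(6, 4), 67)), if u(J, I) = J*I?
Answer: -1/1549 ≈ -0.00064558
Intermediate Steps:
u(J, I) = I*J
Q(R, S) = 0 (Q(R, S) = 0*(2*R) = 0)
1/(-1549 - Q(u(6, 4), 67)) = 1/(-1549 - 1*0) = 1/(-1549 + 0) = 1/(-1549) = -1/1549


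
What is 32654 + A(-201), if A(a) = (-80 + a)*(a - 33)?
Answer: 98408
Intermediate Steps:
A(a) = (-80 + a)*(-33 + a)
32654 + A(-201) = 32654 + (2640 + (-201)**2 - 113*(-201)) = 32654 + (2640 + 40401 + 22713) = 32654 + 65754 = 98408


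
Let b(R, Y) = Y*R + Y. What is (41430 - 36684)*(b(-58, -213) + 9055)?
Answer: 100596216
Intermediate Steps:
b(R, Y) = Y + R*Y (b(R, Y) = R*Y + Y = Y + R*Y)
(41430 - 36684)*(b(-58, -213) + 9055) = (41430 - 36684)*(-213*(1 - 58) + 9055) = 4746*(-213*(-57) + 9055) = 4746*(12141 + 9055) = 4746*21196 = 100596216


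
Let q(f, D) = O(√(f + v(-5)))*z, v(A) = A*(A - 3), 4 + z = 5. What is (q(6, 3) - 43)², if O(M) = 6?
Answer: 1369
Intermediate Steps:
z = 1 (z = -4 + 5 = 1)
v(A) = A*(-3 + A)
q(f, D) = 6 (q(f, D) = 6*1 = 6)
(q(6, 3) - 43)² = (6 - 43)² = (-37)² = 1369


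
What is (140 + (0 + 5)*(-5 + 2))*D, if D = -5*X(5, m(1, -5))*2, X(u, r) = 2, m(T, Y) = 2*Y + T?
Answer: -2500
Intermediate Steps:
m(T, Y) = T + 2*Y
D = -20 (D = -5*2*2 = -10*2 = -20)
(140 + (0 + 5)*(-5 + 2))*D = (140 + (0 + 5)*(-5 + 2))*(-20) = (140 + 5*(-3))*(-20) = (140 - 15)*(-20) = 125*(-20) = -2500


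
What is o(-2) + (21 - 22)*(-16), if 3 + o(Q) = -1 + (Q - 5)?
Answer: 5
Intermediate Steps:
o(Q) = -9 + Q (o(Q) = -3 + (-1 + (Q - 5)) = -3 + (-1 + (-5 + Q)) = -3 + (-6 + Q) = -9 + Q)
o(-2) + (21 - 22)*(-16) = (-9 - 2) + (21 - 22)*(-16) = -11 - 1*(-16) = -11 + 16 = 5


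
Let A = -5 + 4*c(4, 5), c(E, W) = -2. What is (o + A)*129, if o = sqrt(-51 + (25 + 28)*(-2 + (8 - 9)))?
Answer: -1677 + 129*I*sqrt(210) ≈ -1677.0 + 1869.4*I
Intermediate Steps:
A = -13 (A = -5 + 4*(-2) = -5 - 8 = -13)
o = I*sqrt(210) (o = sqrt(-51 + 53*(-2 - 1)) = sqrt(-51 + 53*(-3)) = sqrt(-51 - 159) = sqrt(-210) = I*sqrt(210) ≈ 14.491*I)
(o + A)*129 = (I*sqrt(210) - 13)*129 = (-13 + I*sqrt(210))*129 = -1677 + 129*I*sqrt(210)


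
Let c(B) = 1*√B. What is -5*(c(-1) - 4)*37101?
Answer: 742020 - 185505*I ≈ 7.4202e+5 - 1.8551e+5*I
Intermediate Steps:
c(B) = √B
-5*(c(-1) - 4)*37101 = -5*(√(-1) - 4)*37101 = -5*(I - 4)*37101 = -5*(-4 + I)*37101 = (20 - 5*I)*37101 = 742020 - 185505*I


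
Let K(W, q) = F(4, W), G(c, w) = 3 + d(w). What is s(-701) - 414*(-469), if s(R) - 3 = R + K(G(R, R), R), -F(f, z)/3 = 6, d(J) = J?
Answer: 193450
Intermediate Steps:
G(c, w) = 3 + w
F(f, z) = -18 (F(f, z) = -3*6 = -18)
K(W, q) = -18
s(R) = -15 + R (s(R) = 3 + (R - 18) = 3 + (-18 + R) = -15 + R)
s(-701) - 414*(-469) = (-15 - 701) - 414*(-469) = -716 - 1*(-194166) = -716 + 194166 = 193450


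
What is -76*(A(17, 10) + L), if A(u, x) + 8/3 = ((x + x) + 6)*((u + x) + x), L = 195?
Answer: -263188/3 ≈ -87729.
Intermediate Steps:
A(u, x) = -8/3 + (6 + 2*x)*(u + 2*x) (A(u, x) = -8/3 + ((x + x) + 6)*((u + x) + x) = -8/3 + (2*x + 6)*(u + 2*x) = -8/3 + (6 + 2*x)*(u + 2*x))
-76*(A(17, 10) + L) = -76*((-8/3 + 4*10² + 6*17 + 12*10 + 2*17*10) + 195) = -76*((-8/3 + 4*100 + 102 + 120 + 340) + 195) = -76*((-8/3 + 400 + 102 + 120 + 340) + 195) = -76*(2878/3 + 195) = -76*3463/3 = -263188/3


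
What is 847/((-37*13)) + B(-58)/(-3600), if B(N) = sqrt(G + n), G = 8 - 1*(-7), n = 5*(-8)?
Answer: -847/481 - I/720 ≈ -1.7609 - 0.0013889*I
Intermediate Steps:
n = -40
G = 15 (G = 8 + 7 = 15)
B(N) = 5*I (B(N) = sqrt(15 - 40) = sqrt(-25) = 5*I)
847/((-37*13)) + B(-58)/(-3600) = 847/((-37*13)) + (5*I)/(-3600) = 847/(-481) + (5*I)*(-1/3600) = 847*(-1/481) - I/720 = -847/481 - I/720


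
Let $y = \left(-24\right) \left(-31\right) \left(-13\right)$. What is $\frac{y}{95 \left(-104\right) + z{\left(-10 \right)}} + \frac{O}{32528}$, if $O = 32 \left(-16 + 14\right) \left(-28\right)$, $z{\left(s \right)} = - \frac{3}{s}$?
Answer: $\frac{6699904}{6479171} \approx 1.0341$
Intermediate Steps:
$y = -9672$ ($y = 744 \left(-13\right) = -9672$)
$O = 1792$ ($O = 32 \left(-2\right) \left(-28\right) = \left(-64\right) \left(-28\right) = 1792$)
$\frac{y}{95 \left(-104\right) + z{\left(-10 \right)}} + \frac{O}{32528} = - \frac{9672}{95 \left(-104\right) - \frac{3}{-10}} + \frac{1792}{32528} = - \frac{9672}{-9880 - - \frac{3}{10}} + 1792 \cdot \frac{1}{32528} = - \frac{9672}{-9880 + \frac{3}{10}} + \frac{112}{2033} = - \frac{9672}{- \frac{98797}{10}} + \frac{112}{2033} = \left(-9672\right) \left(- \frac{10}{98797}\right) + \frac{112}{2033} = \frac{3120}{3187} + \frac{112}{2033} = \frac{6699904}{6479171}$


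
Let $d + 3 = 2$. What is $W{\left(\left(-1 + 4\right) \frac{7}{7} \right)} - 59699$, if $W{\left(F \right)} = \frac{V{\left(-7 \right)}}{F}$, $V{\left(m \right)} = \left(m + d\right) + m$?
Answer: $-59704$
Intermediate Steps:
$d = -1$ ($d = -3 + 2 = -1$)
$V{\left(m \right)} = -1 + 2 m$ ($V{\left(m \right)} = \left(m - 1\right) + m = \left(-1 + m\right) + m = -1 + 2 m$)
$W{\left(F \right)} = - \frac{15}{F}$ ($W{\left(F \right)} = \frac{-1 + 2 \left(-7\right)}{F} = \frac{-1 - 14}{F} = - \frac{15}{F}$)
$W{\left(\left(-1 + 4\right) \frac{7}{7} \right)} - 59699 = - \frac{15}{\left(-1 + 4\right) \frac{7}{7}} - 59699 = - \frac{15}{3 \cdot 7 \cdot \frac{1}{7}} - 59699 = - \frac{15}{3 \cdot 1} - 59699 = - \frac{15}{3} - 59699 = \left(-15\right) \frac{1}{3} - 59699 = -5 - 59699 = -59704$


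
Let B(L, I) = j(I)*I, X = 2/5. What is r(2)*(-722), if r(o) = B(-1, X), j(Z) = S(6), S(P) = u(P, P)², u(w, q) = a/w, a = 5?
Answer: -1805/9 ≈ -200.56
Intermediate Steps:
u(w, q) = 5/w
S(P) = 25/P² (S(P) = (5/P)² = 25/P²)
j(Z) = 25/36 (j(Z) = 25/6² = 25*(1/36) = 25/36)
X = ⅖ (X = 2*(⅕) = ⅖ ≈ 0.40000)
B(L, I) = 25*I/36
r(o) = 5/18 (r(o) = (25/36)*(⅖) = 5/18)
r(2)*(-722) = (5/18)*(-722) = -1805/9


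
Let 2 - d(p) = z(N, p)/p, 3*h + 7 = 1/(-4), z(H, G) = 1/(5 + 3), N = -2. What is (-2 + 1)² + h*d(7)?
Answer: -849/224 ≈ -3.7902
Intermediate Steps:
z(H, G) = ⅛ (z(H, G) = 1/8 = ⅛)
h = -29/12 (h = -7/3 + (⅓)/(-4) = -7/3 + (⅓)*(-¼) = -7/3 - 1/12 = -29/12 ≈ -2.4167)
d(p) = 2 - 1/(8*p)
(-2 + 1)² + h*d(7) = (-2 + 1)² - 29*(2 - ⅛/7)/12 = (-1)² - 29*(2 - ⅛*⅐)/12 = 1 - 29*(2 - 1/56)/12 = 1 - 29/12*111/56 = 1 - 1073/224 = -849/224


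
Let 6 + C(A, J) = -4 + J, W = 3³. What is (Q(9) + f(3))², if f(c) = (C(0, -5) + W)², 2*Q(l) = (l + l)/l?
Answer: 21025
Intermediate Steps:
W = 27
C(A, J) = -10 + J (C(A, J) = -6 + (-4 + J) = -10 + J)
Q(l) = 1 (Q(l) = ((l + l)/l)/2 = ((2*l)/l)/2 = (½)*2 = 1)
f(c) = 144 (f(c) = ((-10 - 5) + 27)² = (-15 + 27)² = 12² = 144)
(Q(9) + f(3))² = (1 + 144)² = 145² = 21025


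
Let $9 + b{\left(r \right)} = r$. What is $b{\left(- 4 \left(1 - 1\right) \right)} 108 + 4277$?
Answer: $3305$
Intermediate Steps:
$b{\left(r \right)} = -9 + r$
$b{\left(- 4 \left(1 - 1\right) \right)} 108 + 4277 = \left(-9 - 4 \left(1 - 1\right)\right) 108 + 4277 = \left(-9 - 0\right) 108 + 4277 = \left(-9 + 0\right) 108 + 4277 = \left(-9\right) 108 + 4277 = -972 + 4277 = 3305$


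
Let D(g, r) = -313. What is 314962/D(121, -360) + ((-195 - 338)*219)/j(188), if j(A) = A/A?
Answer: -36850513/313 ≈ -1.1773e+5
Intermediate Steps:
j(A) = 1
314962/D(121, -360) + ((-195 - 338)*219)/j(188) = 314962/(-313) + ((-195 - 338)*219)/1 = 314962*(-1/313) - 533*219*1 = -314962/313 - 116727*1 = -314962/313 - 116727 = -36850513/313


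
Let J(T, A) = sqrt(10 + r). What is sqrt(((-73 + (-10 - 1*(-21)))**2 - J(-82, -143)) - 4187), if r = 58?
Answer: sqrt(-343 - 2*sqrt(17)) ≈ 18.742*I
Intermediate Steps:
J(T, A) = 2*sqrt(17) (J(T, A) = sqrt(10 + 58) = sqrt(68) = 2*sqrt(17))
sqrt(((-73 + (-10 - 1*(-21)))**2 - J(-82, -143)) - 4187) = sqrt(((-73 + (-10 - 1*(-21)))**2 - 2*sqrt(17)) - 4187) = sqrt(((-73 + (-10 + 21))**2 - 2*sqrt(17)) - 4187) = sqrt(((-73 + 11)**2 - 2*sqrt(17)) - 4187) = sqrt(((-62)**2 - 2*sqrt(17)) - 4187) = sqrt((3844 - 2*sqrt(17)) - 4187) = sqrt(-343 - 2*sqrt(17))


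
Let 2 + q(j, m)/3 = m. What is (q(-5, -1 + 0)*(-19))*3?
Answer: 513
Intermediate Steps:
q(j, m) = -6 + 3*m
(q(-5, -1 + 0)*(-19))*3 = ((-6 + 3*(-1 + 0))*(-19))*3 = ((-6 + 3*(-1))*(-19))*3 = ((-6 - 3)*(-19))*3 = -9*(-19)*3 = 171*3 = 513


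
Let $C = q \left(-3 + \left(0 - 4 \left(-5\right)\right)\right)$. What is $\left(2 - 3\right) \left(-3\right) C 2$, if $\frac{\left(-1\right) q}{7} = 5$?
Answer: $-3570$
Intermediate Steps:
$q = -35$ ($q = \left(-7\right) 5 = -35$)
$C = -595$ ($C = - 35 \left(-3 + \left(0 - 4 \left(-5\right)\right)\right) = - 35 \left(-3 + \left(0 - -20\right)\right) = - 35 \left(-3 + \left(0 + 20\right)\right) = - 35 \left(-3 + 20\right) = \left(-35\right) 17 = -595$)
$\left(2 - 3\right) \left(-3\right) C 2 = \left(2 - 3\right) \left(-3\right) \left(-595\right) 2 = \left(-1\right) \left(-3\right) \left(-595\right) 2 = 3 \left(-595\right) 2 = \left(-1785\right) 2 = -3570$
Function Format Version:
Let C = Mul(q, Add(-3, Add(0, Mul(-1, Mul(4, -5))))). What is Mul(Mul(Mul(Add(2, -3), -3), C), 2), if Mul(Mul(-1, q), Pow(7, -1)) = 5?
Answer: -3570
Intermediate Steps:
q = -35 (q = Mul(-7, 5) = -35)
C = -595 (C = Mul(-35, Add(-3, Add(0, Mul(-1, Mul(4, -5))))) = Mul(-35, Add(-3, Add(0, Mul(-1, -20)))) = Mul(-35, Add(-3, Add(0, 20))) = Mul(-35, Add(-3, 20)) = Mul(-35, 17) = -595)
Mul(Mul(Mul(Add(2, -3), -3), C), 2) = Mul(Mul(Mul(Add(2, -3), -3), -595), 2) = Mul(Mul(Mul(-1, -3), -595), 2) = Mul(Mul(3, -595), 2) = Mul(-1785, 2) = -3570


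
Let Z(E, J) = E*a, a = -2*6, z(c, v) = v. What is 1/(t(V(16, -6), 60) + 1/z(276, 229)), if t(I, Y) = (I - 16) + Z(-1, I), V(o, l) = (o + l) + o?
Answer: 229/5039 ≈ 0.045446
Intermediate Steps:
a = -12
V(o, l) = l + 2*o (V(o, l) = (l + o) + o = l + 2*o)
Z(E, J) = -12*E (Z(E, J) = E*(-12) = -12*E)
t(I, Y) = -4 + I (t(I, Y) = (I - 16) - 12*(-1) = (-16 + I) + 12 = -4 + I)
1/(t(V(16, -6), 60) + 1/z(276, 229)) = 1/((-4 + (-6 + 2*16)) + 1/229) = 1/((-4 + (-6 + 32)) + 1/229) = 1/((-4 + 26) + 1/229) = 1/(22 + 1/229) = 1/(5039/229) = 229/5039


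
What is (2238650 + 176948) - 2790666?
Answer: -375068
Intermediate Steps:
(2238650 + 176948) - 2790666 = 2415598 - 2790666 = -375068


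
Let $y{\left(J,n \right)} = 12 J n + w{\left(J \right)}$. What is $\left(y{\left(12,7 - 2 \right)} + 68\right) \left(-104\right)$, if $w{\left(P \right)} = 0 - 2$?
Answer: $-81744$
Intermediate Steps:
$w{\left(P \right)} = -2$ ($w{\left(P \right)} = 0 - 2 = -2$)
$y{\left(J,n \right)} = -2 + 12 J n$ ($y{\left(J,n \right)} = 12 J n - 2 = -2 + 12 J n$)
$\left(y{\left(12,7 - 2 \right)} + 68\right) \left(-104\right) = \left(\left(-2 + 12 \cdot 12 \left(7 - 2\right)\right) + 68\right) \left(-104\right) = \left(\left(-2 + 12 \cdot 12 \cdot 5\right) + 68\right) \left(-104\right) = \left(\left(-2 + 720\right) + 68\right) \left(-104\right) = \left(718 + 68\right) \left(-104\right) = 786 \left(-104\right) = -81744$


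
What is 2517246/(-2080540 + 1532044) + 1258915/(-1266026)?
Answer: -107705797951/19289172136 ≈ -5.5837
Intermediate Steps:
2517246/(-2080540 + 1532044) + 1258915/(-1266026) = 2517246/(-548496) + 1258915*(-1/1266026) = 2517246*(-1/548496) - 1258915/1266026 = -139847/30472 - 1258915/1266026 = -107705797951/19289172136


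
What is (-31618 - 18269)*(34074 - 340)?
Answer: -1682888058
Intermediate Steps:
(-31618 - 18269)*(34074 - 340) = -49887*33734 = -1682888058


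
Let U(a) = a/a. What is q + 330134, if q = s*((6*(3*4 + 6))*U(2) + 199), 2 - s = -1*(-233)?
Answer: 259217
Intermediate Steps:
s = -231 (s = 2 - (-1)*(-233) = 2 - 1*233 = 2 - 233 = -231)
U(a) = 1
q = -70917 (q = -231*((6*(3*4 + 6))*1 + 199) = -231*((6*(12 + 6))*1 + 199) = -231*((6*18)*1 + 199) = -231*(108*1 + 199) = -231*(108 + 199) = -231*307 = -70917)
q + 330134 = -70917 + 330134 = 259217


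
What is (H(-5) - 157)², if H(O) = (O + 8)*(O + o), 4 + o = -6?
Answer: 40804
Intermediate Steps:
o = -10 (o = -4 - 6 = -10)
H(O) = (-10 + O)*(8 + O) (H(O) = (O + 8)*(O - 10) = (8 + O)*(-10 + O) = (-10 + O)*(8 + O))
(H(-5) - 157)² = ((-80 + (-5)² - 2*(-5)) - 157)² = ((-80 + 25 + 10) - 157)² = (-45 - 157)² = (-202)² = 40804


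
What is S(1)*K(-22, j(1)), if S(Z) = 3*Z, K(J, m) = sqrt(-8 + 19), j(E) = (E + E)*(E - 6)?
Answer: 3*sqrt(11) ≈ 9.9499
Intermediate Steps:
j(E) = 2*E*(-6 + E) (j(E) = (2*E)*(-6 + E) = 2*E*(-6 + E))
K(J, m) = sqrt(11)
S(1)*K(-22, j(1)) = (3*1)*sqrt(11) = 3*sqrt(11)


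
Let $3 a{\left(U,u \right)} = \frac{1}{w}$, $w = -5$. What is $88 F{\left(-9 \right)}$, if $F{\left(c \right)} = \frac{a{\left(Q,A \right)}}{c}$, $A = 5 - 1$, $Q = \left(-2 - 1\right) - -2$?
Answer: $\frac{88}{135} \approx 0.65185$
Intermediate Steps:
$Q = -1$ ($Q = -3 + 2 = -1$)
$A = 4$ ($A = 5 - 1 = 4$)
$a{\left(U,u \right)} = - \frac{1}{15}$ ($a{\left(U,u \right)} = \frac{1}{3 \left(-5\right)} = \frac{1}{3} \left(- \frac{1}{5}\right) = - \frac{1}{15}$)
$F{\left(c \right)} = - \frac{1}{15 c}$
$88 F{\left(-9 \right)} = 88 \left(- \frac{1}{15 \left(-9\right)}\right) = 88 \left(\left(- \frac{1}{15}\right) \left(- \frac{1}{9}\right)\right) = 88 \cdot \frac{1}{135} = \frac{88}{135}$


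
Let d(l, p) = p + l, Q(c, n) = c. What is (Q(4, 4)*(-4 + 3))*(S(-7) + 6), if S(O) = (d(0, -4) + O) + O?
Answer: 48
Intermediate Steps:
d(l, p) = l + p
S(O) = -4 + 2*O (S(O) = ((0 - 4) + O) + O = (-4 + O) + O = -4 + 2*O)
(Q(4, 4)*(-4 + 3))*(S(-7) + 6) = (4*(-4 + 3))*((-4 + 2*(-7)) + 6) = (4*(-1))*((-4 - 14) + 6) = -4*(-18 + 6) = -4*(-12) = 48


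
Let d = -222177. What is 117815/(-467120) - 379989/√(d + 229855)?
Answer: -23563/93424 - 379989*√7678/7678 ≈ -4336.8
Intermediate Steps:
117815/(-467120) - 379989/√(d + 229855) = 117815/(-467120) - 379989/√(-222177 + 229855) = 117815*(-1/467120) - 379989*√7678/7678 = -23563/93424 - 379989*√7678/7678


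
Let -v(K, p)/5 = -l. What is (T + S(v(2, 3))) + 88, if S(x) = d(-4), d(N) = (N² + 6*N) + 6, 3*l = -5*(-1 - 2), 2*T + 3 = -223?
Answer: -27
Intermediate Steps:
T = -113 (T = -3/2 + (½)*(-223) = -3/2 - 223/2 = -113)
l = 5 (l = (-5*(-1 - 2))/3 = (-5*(-3))/3 = (⅓)*15 = 5)
d(N) = 6 + N² + 6*N
v(K, p) = 25 (v(K, p) = -(-5)*5 = -5*(-5) = 25)
S(x) = -2 (S(x) = 6 + (-4)² + 6*(-4) = 6 + 16 - 24 = -2)
(T + S(v(2, 3))) + 88 = (-113 - 2) + 88 = -115 + 88 = -27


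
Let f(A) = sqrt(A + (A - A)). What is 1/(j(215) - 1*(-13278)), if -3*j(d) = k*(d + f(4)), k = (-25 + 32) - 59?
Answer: 3/51118 ≈ 5.8688e-5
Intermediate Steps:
k = -52 (k = 7 - 59 = -52)
f(A) = sqrt(A) (f(A) = sqrt(A + 0) = sqrt(A))
j(d) = 104/3 + 52*d/3 (j(d) = -(-52)*(d + sqrt(4))/3 = -(-52)*(d + 2)/3 = -(-52)*(2 + d)/3 = -(-104 - 52*d)/3 = 104/3 + 52*d/3)
1/(j(215) - 1*(-13278)) = 1/((104/3 + (52/3)*215) - 1*(-13278)) = 1/((104/3 + 11180/3) + 13278) = 1/(11284/3 + 13278) = 1/(51118/3) = 3/51118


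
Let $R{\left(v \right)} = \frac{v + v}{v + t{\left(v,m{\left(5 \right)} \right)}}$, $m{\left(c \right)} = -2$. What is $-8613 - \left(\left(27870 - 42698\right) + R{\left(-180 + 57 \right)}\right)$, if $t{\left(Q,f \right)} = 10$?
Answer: $\frac{702049}{113} \approx 6212.8$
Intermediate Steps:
$R{\left(v \right)} = \frac{2 v}{10 + v}$ ($R{\left(v \right)} = \frac{v + v}{v + 10} = \frac{2 v}{10 + v}$)
$-8613 - \left(\left(27870 - 42698\right) + R{\left(-180 + 57 \right)}\right) = -8613 - \left(\left(27870 - 42698\right) + \frac{2 \left(-180 + 57\right)}{10 + \left(-180 + 57\right)}\right) = -8613 - \left(-14828 + 2 \left(-123\right) \frac{1}{10 - 123}\right) = -8613 - \left(-14828 + 2 \left(-123\right) \frac{1}{-113}\right) = -8613 - \left(-14828 + 2 \left(-123\right) \left(- \frac{1}{113}\right)\right) = -8613 - \left(-14828 + \frac{246}{113}\right) = -8613 - - \frac{1675318}{113} = -8613 + \frac{1675318}{113} = \frac{702049}{113}$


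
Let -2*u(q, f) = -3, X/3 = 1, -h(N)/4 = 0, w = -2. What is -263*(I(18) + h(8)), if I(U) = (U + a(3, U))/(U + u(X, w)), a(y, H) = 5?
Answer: -12098/39 ≈ -310.21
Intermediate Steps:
h(N) = 0 (h(N) = -4*0 = 0)
X = 3 (X = 3*1 = 3)
u(q, f) = 3/2 (u(q, f) = -½*(-3) = 3/2)
I(U) = (5 + U)/(3/2 + U) (I(U) = (U + 5)/(U + 3/2) = (5 + U)/(3/2 + U))
-263*(I(18) + h(8)) = -263*(2*(5 + 18)/(3 + 2*18) + 0) = -263*(2*23/(3 + 36) + 0) = -263*(2*23/39 + 0) = -263*(2*(1/39)*23 + 0) = -263*(46/39 + 0) = -263*46/39 = -12098/39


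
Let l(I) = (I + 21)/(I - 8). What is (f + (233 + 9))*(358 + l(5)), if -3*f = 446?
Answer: 293440/9 ≈ 32604.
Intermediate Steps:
f = -446/3 (f = -⅓*446 = -446/3 ≈ -148.67)
l(I) = (21 + I)/(-8 + I)
(f + (233 + 9))*(358 + l(5)) = (-446/3 + (233 + 9))*(358 + (21 + 5)/(-8 + 5)) = (-446/3 + 242)*(358 + 26/(-3)) = 280*(358 - ⅓*26)/3 = 280*(358 - 26/3)/3 = (280/3)*(1048/3) = 293440/9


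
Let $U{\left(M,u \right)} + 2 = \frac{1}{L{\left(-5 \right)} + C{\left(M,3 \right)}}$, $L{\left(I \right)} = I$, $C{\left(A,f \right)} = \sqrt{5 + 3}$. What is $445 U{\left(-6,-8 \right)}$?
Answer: $- \frac{17355}{17} - \frac{890 \sqrt{2}}{17} \approx -1094.9$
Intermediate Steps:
$C{\left(A,f \right)} = 2 \sqrt{2}$ ($C{\left(A,f \right)} = \sqrt{8} = 2 \sqrt{2}$)
$U{\left(M,u \right)} = -2 + \frac{1}{-5 + 2 \sqrt{2}}$
$445 U{\left(-6,-8 \right)} = 445 \left(- \frac{39}{17} - \frac{2 \sqrt{2}}{17}\right) = - \frac{17355}{17} - \frac{890 \sqrt{2}}{17}$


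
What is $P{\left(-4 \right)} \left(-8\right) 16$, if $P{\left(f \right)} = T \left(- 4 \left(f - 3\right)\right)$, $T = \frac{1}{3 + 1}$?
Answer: $-896$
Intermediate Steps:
$T = \frac{1}{4} \approx 0.25$
$P{\left(f \right)} = 3 - f$ ($P{\left(f \right)} = \frac{\left(-4\right) \left(f - 3\right)}{4} = \frac{\left(-4\right) \left(-3 + f\right)}{4} = \frac{12 - 4 f}{4} = 3 - f$)
$P{\left(-4 \right)} \left(-8\right) 16 = \left(3 - -4\right) \left(-8\right) 16 = \left(3 + 4\right) \left(-8\right) 16 = 7 \left(-8\right) 16 = \left(-56\right) 16 = -896$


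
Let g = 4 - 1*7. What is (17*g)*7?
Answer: -357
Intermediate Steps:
g = -3 (g = 4 - 7 = -3)
(17*g)*7 = (17*(-3))*7 = -51*7 = -357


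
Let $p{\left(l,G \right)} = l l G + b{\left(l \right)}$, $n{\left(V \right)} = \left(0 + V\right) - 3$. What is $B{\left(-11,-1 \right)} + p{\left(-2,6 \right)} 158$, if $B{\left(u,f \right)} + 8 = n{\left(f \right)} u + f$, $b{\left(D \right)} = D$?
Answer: $3511$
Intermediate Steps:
$n{\left(V \right)} = -3 + V$ ($n{\left(V \right)} = V - 3 = -3 + V$)
$p{\left(l,G \right)} = l + G l^{2}$ ($p{\left(l,G \right)} = l l G + l = l^{2} G + l = G l^{2} + l = l + G l^{2}$)
$B{\left(u,f \right)} = -8 + f + u \left(-3 + f\right)$ ($B{\left(u,f \right)} = -8 + \left(\left(-3 + f\right) u + f\right) = -8 + \left(u \left(-3 + f\right) + f\right) = -8 + \left(f + u \left(-3 + f\right)\right) = -8 + f + u \left(-3 + f\right)$)
$B{\left(-11,-1 \right)} + p{\left(-2,6 \right)} 158 = \left(-8 - 1 - 11 \left(-3 - 1\right)\right) + - 2 \left(1 + 6 \left(-2\right)\right) 158 = \left(-8 - 1 - -44\right) + - 2 \left(1 - 12\right) 158 = \left(-8 - 1 + 44\right) + \left(-2\right) \left(-11\right) 158 = 35 + 22 \cdot 158 = 35 + 3476 = 3511$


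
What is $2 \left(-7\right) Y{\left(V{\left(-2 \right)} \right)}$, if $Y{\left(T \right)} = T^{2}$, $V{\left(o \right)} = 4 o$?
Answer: $-896$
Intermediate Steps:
$2 \left(-7\right) Y{\left(V{\left(-2 \right)} \right)} = 2 \left(-7\right) \left(4 \left(-2\right)\right)^{2} = - 14 \left(-8\right)^{2} = \left(-14\right) 64 = -896$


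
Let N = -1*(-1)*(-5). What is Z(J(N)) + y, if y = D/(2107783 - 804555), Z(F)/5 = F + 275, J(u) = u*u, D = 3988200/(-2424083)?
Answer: 1184674813974450/789783209981 ≈ 1500.0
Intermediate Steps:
N = -5 (N = 1*(-5) = -5)
D = -3988200/2424083 (D = 3988200*(-1/2424083) = -3988200/2424083 ≈ -1.6452)
J(u) = u**2
Z(F) = 1375 + 5*F (Z(F) = 5*(F + 275) = 5*(275 + F) = 1375 + 5*F)
y = -997050/789783209981 (y = -3988200/(2424083*(2107783 - 804555)) = -3988200/2424083/1303228 = -3988200/2424083*1/1303228 = -997050/789783209981 ≈ -1.2624e-6)
Z(J(N)) + y = (1375 + 5*(-5)**2) - 997050/789783209981 = (1375 + 5*25) - 997050/789783209981 = (1375 + 125) - 997050/789783209981 = 1500 - 997050/789783209981 = 1184674813974450/789783209981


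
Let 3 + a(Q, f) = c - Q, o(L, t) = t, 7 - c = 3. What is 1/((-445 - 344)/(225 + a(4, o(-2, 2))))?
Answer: -74/263 ≈ -0.28137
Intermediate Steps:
c = 4 (c = 7 - 1*3 = 7 - 3 = 4)
a(Q, f) = 1 - Q (a(Q, f) = -3 + (4 - Q) = 1 - Q)
1/((-445 - 344)/(225 + a(4, o(-2, 2)))) = 1/((-445 - 344)/(225 + (1 - 1*4))) = 1/(-789/(225 + (1 - 4))) = 1/(-789/(225 - 3)) = 1/(-789/222) = 1/(-789*1/222) = 1/(-263/74) = -74/263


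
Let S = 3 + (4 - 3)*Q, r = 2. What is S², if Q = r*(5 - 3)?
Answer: 49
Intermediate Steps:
Q = 4 (Q = 2*(5 - 3) = 2*2 = 4)
S = 7 (S = 3 + (4 - 3)*4 = 3 + 1*4 = 3 + 4 = 7)
S² = 7² = 49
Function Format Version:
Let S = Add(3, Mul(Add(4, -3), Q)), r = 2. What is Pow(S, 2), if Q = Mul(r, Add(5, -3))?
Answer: 49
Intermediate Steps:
Q = 4 (Q = Mul(2, Add(5, -3)) = Mul(2, 2) = 4)
S = 7 (S = Add(3, Mul(Add(4, -3), 4)) = Add(3, Mul(1, 4)) = Add(3, 4) = 7)
Pow(S, 2) = Pow(7, 2) = 49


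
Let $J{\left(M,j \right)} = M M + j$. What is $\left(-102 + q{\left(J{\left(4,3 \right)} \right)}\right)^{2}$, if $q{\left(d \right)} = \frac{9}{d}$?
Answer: $\frac{3721041}{361} \approx 10308.0$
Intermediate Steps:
$J{\left(M,j \right)} = j + M^{2}$ ($J{\left(M,j \right)} = M^{2} + j = j + M^{2}$)
$\left(-102 + q{\left(J{\left(4,3 \right)} \right)}\right)^{2} = \left(-102 + \frac{9}{3 + 4^{2}}\right)^{2} = \left(-102 + \frac{9}{3 + 16}\right)^{2} = \left(-102 + \frac{9}{19}\right)^{2} = \left(- \frac{1929}{19}\right)^{2} = \frac{3721041}{361}$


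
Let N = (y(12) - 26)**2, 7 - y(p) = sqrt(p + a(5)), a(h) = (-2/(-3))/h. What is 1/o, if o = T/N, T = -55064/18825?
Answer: -7024235/55064 - 23845*sqrt(2730)/27532 ≈ -172.82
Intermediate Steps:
a(h) = 2/(3*h) (a(h) = (-2*(-1/3))/h = 2/(3*h))
y(p) = 7 - sqrt(2/15 + p) (y(p) = 7 - sqrt(p + (2/3)/5) = 7 - sqrt(p + (2/3)*(1/5)) = 7 - sqrt(p + 2/15) = 7 - sqrt(2/15 + p))
T = -55064/18825 (T = -55064*1/18825 = -55064/18825 ≈ -2.9250)
N = (-19 - sqrt(2730)/15)**2 (N = ((7 - sqrt(30 + 225*12)/15) - 26)**2 = ((7 - sqrt(30 + 2700)/15) - 26)**2 = ((7 - sqrt(2730)/15) - 26)**2 = (-19 - sqrt(2730)/15)**2 ≈ 505.50)
o = -165192/(251*(285 + sqrt(2730))**2) (o = -55064*225/(285 + sqrt(2730))**2/18825 = -165192/(251*(285 + sqrt(2730))**2) ≈ -0.0057865)
1/o = 1/(-308193208/34367282695 + 2092432*sqrt(2730)/34367282695)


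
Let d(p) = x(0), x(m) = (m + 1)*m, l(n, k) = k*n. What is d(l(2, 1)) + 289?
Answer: 289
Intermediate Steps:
x(m) = m*(1 + m) (x(m) = (1 + m)*m = m*(1 + m))
d(p) = 0 (d(p) = 0*(1 + 0) = 0*1 = 0)
d(l(2, 1)) + 289 = 0 + 289 = 289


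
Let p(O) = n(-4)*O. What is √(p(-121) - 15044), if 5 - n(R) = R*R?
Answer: I*√13713 ≈ 117.1*I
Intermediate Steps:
n(R) = 5 - R² (n(R) = 5 - R*R = 5 - R²)
p(O) = -11*O (p(O) = (5 - 1*(-4)²)*O = (5 - 1*16)*O = (5 - 16)*O = -11*O)
√(p(-121) - 15044) = √(-11*(-121) - 15044) = √(1331 - 15044) = √(-13713) = I*√13713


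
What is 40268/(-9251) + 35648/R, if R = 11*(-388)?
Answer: -11400988/897347 ≈ -12.705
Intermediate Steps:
R = -4268
40268/(-9251) + 35648/R = 40268/(-9251) + 35648/(-4268) = 40268*(-1/9251) + 35648*(-1/4268) = -40268/9251 - 8912/1067 = -11400988/897347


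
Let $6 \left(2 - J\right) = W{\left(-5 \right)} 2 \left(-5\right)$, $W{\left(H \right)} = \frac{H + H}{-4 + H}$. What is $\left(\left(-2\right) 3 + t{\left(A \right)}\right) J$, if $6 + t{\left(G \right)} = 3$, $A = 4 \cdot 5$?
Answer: $- \frac{104}{3} \approx -34.667$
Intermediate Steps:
$A = 20$
$t{\left(G \right)} = -3$ ($t{\left(G \right)} = -6 + 3 = -3$)
$W{\left(H \right)} = \frac{2 H}{-4 + H}$
$J = \frac{104}{27}$ ($J = 2 - \frac{2 \left(-5\right) \frac{1}{-4 - 5} \cdot 2 \left(-5\right)}{6} = 2 - \frac{2 \left(-5\right) \frac{1}{-9} \cdot 2 \left(-5\right)}{6} = 2 - \frac{2 \left(-5\right) \left(- \frac{1}{9}\right) 2 \left(-5\right)}{6} = 2 - \frac{\frac{10}{9} \cdot 2 \left(-5\right)}{6} = 2 - \frac{\frac{20}{9} \left(-5\right)}{6} = 2 - - \frac{50}{27} = 2 + \frac{50}{27} = \frac{104}{27} \approx 3.8519$)
$\left(\left(-2\right) 3 + t{\left(A \right)}\right) J = \left(\left(-2\right) 3 - 3\right) \frac{104}{27} = \left(-6 - 3\right) \frac{104}{27} = \left(-9\right) \frac{104}{27} = - \frac{104}{3}$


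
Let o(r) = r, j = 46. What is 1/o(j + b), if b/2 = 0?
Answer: 1/46 ≈ 0.021739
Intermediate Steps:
b = 0 (b = 2*0 = 0)
1/o(j + b) = 1/(46 + 0) = 1/46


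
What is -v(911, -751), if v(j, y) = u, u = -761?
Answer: 761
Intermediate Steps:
v(j, y) = -761
-v(911, -751) = -1*(-761) = 761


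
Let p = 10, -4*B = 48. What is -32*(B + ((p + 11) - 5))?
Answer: -128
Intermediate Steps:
B = -12 (B = -¼*48 = -12)
-32*(B + ((p + 11) - 5)) = -32*(-12 + ((10 + 11) - 5)) = -32*(-12 + (21 - 5)) = -32*(-12 + 16) = -32*4 = -128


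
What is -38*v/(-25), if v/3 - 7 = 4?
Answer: 1254/25 ≈ 50.160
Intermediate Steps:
v = 33 (v = 21 + 3*4 = 21 + 12 = 33)
-38*v/(-25) = -38*33/(-25) = -1254*(-1/25) = 1254/25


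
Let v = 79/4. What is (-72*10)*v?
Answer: -14220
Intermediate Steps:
v = 79/4 (v = 79*(¼) = 79/4 ≈ 19.750)
(-72*10)*v = -72*10*(79/4) = -720*79/4 = -14220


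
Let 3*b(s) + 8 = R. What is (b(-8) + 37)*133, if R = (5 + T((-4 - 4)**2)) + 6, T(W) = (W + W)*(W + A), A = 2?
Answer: 379582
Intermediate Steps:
T(W) = 2*W*(2 + W) (T(W) = (W + W)*(W + 2) = (2*W)*(2 + W) = 2*W*(2 + W))
R = 8459 (R = (5 + 2*(-4 - 4)**2*(2 + (-4 - 4)**2)) + 6 = (5 + 2*(-8)**2*(2 + (-8)**2)) + 6 = (5 + 2*64*(2 + 64)) + 6 = (5 + 2*64*66) + 6 = (5 + 8448) + 6 = 8453 + 6 = 8459)
b(s) = 2817 (b(s) = -8/3 + (1/3)*8459 = -8/3 + 8459/3 = 2817)
(b(-8) + 37)*133 = (2817 + 37)*133 = 2854*133 = 379582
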